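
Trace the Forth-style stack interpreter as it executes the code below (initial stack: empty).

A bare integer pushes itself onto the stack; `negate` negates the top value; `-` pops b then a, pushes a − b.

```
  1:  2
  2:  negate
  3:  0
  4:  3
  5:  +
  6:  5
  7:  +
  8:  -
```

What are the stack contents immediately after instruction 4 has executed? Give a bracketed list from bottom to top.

[-2, 0, 3]

2      -> [2]
negate -> [-2]
0      -> [-2, 0]
3      -> [-2, 0, 3]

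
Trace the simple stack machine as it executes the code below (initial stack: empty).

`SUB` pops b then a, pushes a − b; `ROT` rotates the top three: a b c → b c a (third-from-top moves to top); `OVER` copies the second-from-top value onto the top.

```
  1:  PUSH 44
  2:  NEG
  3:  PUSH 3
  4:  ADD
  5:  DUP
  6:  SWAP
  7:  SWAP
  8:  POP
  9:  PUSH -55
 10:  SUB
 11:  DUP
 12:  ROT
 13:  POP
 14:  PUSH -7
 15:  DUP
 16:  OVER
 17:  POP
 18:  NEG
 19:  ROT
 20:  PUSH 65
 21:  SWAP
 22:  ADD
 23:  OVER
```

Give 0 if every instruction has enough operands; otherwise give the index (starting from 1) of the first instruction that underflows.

12

PUSH 44  → 44
NEG      → -44
PUSH 3   → -44 3
ADD      → -41
DUP      → -41 -41
SWAP     → -41 -41
SWAP     → -41 -41
POP      → -41
PUSH -55 → -41 -55
SUB      → 14
DUP      → 14 14
ROT  — needs 3 operands, stack has 2 → underflow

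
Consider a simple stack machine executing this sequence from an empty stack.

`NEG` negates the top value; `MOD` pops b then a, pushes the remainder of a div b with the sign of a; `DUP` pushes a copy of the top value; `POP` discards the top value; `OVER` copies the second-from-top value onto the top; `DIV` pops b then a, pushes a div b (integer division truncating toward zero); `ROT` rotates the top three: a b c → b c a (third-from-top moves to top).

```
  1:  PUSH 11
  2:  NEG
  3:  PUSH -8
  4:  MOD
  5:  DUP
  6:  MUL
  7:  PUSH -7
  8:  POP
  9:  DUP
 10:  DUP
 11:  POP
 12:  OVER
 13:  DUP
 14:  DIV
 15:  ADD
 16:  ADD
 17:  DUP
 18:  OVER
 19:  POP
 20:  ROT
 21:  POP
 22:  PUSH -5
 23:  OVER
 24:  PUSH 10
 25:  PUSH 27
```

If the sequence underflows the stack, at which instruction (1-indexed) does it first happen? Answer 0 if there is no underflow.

PUSH 11 -> 11
NEG     -> -11
PUSH -8 -> -11 -8
MOD     -> -3
DUP     -> -3 -3
MUL     -> 9
PUSH -7 -> 9 -7
POP     -> 9
DUP     -> 9 9
DUP     -> 9 9 9
POP     -> 9 9
OVER    -> 9 9 9
DUP     -> 9 9 9 9
DIV     -> 9 9 1
ADD     -> 9 10
ADD     -> 19
DUP     -> 19 19
OVER    -> 19 19 19
POP     -> 19 19
ROT  — needs 3 operands, stack has 2 → underflow

20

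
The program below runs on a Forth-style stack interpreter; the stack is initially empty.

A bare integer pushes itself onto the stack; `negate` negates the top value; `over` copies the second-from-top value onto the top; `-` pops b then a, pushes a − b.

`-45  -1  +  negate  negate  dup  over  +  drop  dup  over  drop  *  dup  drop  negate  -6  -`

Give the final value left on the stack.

-45    -> [-45]
-1     -> [-45, -1]
+      -> [-46]
negate -> [46]
negate -> [-46]
dup    -> [-46, -46]
over   -> [-46, -46, -46]
+      -> [-46, -92]
drop   -> [-46]
dup    -> [-46, -46]
over   -> [-46, -46, -46]
drop   -> [-46, -46]
*      -> [2116]
dup    -> [2116, 2116]
drop   -> [2116]
negate -> [-2116]
-6     -> [-2116, -6]
-      -> [-2110]

-2110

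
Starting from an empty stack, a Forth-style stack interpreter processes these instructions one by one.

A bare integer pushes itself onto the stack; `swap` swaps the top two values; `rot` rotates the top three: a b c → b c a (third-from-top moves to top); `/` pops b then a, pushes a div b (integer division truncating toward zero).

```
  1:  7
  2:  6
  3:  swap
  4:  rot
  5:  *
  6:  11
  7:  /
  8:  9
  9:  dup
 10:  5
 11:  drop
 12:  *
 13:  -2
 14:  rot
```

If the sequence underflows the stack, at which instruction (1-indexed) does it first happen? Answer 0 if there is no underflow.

4

7    : [7]
6    : [7, 6]
swap : [6, 7]
rot  — needs 3 operands, stack has 2 → underflow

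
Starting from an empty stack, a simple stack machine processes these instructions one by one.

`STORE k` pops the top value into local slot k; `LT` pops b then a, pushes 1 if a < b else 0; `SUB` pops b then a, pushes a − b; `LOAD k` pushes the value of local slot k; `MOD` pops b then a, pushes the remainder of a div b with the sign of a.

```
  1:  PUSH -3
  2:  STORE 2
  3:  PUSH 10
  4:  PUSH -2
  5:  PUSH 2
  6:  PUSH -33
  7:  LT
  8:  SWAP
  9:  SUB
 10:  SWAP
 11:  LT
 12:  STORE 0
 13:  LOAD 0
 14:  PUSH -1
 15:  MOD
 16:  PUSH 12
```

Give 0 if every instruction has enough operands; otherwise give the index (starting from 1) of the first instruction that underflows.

PUSH -3  : [-3]
STORE 2  : []
PUSH 10  : [10]
PUSH -2  : [10, -2]
PUSH 2   : [10, -2, 2]
PUSH -33 : [10, -2, 2, -33]
LT       : [10, -2, 0]
SWAP     : [10, 0, -2]
SUB      : [10, 2]
SWAP     : [2, 10]
LT       : [1]
STORE 0  : []
LOAD 0   : [1]
PUSH -1  : [1, -1]
MOD      : [0]
PUSH 12  : [0, 12]

0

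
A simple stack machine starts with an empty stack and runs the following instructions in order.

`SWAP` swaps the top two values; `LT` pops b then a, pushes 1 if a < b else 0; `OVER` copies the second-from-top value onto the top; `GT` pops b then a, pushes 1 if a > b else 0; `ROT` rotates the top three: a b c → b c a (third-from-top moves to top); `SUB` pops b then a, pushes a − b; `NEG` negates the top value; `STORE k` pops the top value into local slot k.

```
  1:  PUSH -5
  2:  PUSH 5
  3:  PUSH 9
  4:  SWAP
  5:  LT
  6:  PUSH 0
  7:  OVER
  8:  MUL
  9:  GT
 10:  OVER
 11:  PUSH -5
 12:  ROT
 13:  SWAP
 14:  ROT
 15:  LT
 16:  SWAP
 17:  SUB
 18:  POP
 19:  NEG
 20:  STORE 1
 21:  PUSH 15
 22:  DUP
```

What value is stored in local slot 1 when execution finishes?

5

PUSH -5  -5
PUSH 5   -5 5
PUSH 9   -5 5 9
SWAP     -5 9 5
LT       -5 0
PUSH 0   -5 0 0
OVER     -5 0 0 0
MUL      -5 0 0
GT       -5 0
OVER     -5 0 -5
PUSH -5  -5 0 -5 -5
ROT      -5 -5 -5 0
SWAP     -5 -5 0 -5
ROT      -5 0 -5 -5
LT       -5 0 0
SWAP     -5 0 0
SUB      -5 0
POP      -5
NEG      5
STORE 1  (empty)
PUSH 15  15
DUP      15 15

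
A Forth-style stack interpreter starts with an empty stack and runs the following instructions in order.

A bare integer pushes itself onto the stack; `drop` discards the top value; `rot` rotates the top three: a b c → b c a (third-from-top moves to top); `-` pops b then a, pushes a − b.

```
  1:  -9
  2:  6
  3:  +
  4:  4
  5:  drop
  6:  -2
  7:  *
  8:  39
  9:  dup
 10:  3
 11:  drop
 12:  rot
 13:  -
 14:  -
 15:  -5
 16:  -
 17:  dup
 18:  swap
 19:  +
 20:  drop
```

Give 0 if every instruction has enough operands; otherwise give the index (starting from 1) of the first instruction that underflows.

0

-9   → -9
6    → -9 6
+    → -3
4    → -3 4
drop → -3
-2   → -3 -2
*    → 6
39   → 6 39
dup  → 6 39 39
3    → 6 39 39 3
drop → 6 39 39
rot  → 39 39 6
-    → 39 33
-    → 6
-5   → 6 -5
-    → 11
dup  → 11 11
swap → 11 11
+    → 22
drop → (empty)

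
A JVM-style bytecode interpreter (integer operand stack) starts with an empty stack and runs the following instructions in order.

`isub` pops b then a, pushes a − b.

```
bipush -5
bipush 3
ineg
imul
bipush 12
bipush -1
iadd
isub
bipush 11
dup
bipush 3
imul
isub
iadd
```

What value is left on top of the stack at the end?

bipush -5 : [-5]
bipush 3  : [-5, 3]
ineg      : [-5, -3]
imul      : [15]
bipush 12 : [15, 12]
bipush -1 : [15, 12, -1]
iadd      : [15, 11]
isub      : [4]
bipush 11 : [4, 11]
dup       : [4, 11, 11]
bipush 3  : [4, 11, 11, 3]
imul      : [4, 11, 33]
isub      : [4, -22]
iadd      : [-18]

-18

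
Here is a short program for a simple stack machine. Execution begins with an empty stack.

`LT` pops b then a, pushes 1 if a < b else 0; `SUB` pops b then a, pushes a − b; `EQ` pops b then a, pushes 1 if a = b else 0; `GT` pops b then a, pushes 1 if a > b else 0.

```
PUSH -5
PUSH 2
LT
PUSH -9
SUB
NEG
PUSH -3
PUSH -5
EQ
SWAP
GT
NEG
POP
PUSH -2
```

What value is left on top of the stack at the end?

PUSH -5 -> [-5]
PUSH 2  -> [-5, 2]
LT      -> [1]
PUSH -9 -> [1, -9]
SUB     -> [10]
NEG     -> [-10]
PUSH -3 -> [-10, -3]
PUSH -5 -> [-10, -3, -5]
EQ      -> [-10, 0]
SWAP    -> [0, -10]
GT      -> [1]
NEG     -> [-1]
POP     -> []
PUSH -2 -> [-2]

-2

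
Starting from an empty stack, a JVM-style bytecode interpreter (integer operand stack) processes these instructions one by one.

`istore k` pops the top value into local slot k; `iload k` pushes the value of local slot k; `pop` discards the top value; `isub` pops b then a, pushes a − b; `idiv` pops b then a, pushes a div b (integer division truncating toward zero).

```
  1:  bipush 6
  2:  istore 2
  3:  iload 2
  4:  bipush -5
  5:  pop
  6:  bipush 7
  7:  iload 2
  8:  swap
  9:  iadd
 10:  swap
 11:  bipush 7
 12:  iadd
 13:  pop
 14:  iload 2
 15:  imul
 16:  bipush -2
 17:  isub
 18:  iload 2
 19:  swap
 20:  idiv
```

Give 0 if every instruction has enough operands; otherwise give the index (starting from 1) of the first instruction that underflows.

0

bipush 6   6
istore 2   (empty)
iload 2    6
bipush -5  6 -5
pop        6
bipush 7   6 7
iload 2    6 7 6
swap       6 6 7
iadd       6 13
swap       13 6
bipush 7   13 6 7
iadd       13 13
pop        13
iload 2    13 6
imul       78
bipush -2  78 -2
isub       80
iload 2    80 6
swap       6 80
idiv       0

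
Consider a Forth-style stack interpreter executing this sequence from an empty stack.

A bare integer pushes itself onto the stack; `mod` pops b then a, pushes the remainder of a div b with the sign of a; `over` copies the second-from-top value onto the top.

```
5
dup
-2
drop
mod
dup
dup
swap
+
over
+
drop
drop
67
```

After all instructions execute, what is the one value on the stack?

5    → 5
dup  → 5 5
-2   → 5 5 -2
drop → 5 5
mod  → 0
dup  → 0 0
dup  → 0 0 0
swap → 0 0 0
+    → 0 0
over → 0 0 0
+    → 0 0
drop → 0
drop → (empty)
67   → 67

67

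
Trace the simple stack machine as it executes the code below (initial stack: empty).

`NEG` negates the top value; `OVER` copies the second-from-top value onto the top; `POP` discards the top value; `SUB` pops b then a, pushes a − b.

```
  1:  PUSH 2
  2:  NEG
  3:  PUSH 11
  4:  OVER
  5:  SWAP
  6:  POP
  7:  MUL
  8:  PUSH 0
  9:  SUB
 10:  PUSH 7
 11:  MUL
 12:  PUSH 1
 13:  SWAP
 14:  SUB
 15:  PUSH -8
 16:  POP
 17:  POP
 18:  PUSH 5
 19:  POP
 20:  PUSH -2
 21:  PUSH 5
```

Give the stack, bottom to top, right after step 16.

[-27]

PUSH 2   [2]
NEG      [-2]
PUSH 11  [-2, 11]
OVER     [-2, 11, -2]
SWAP     [-2, -2, 11]
POP      [-2, -2]
MUL      [4]
PUSH 0   [4, 0]
SUB      [4]
PUSH 7   [4, 7]
MUL      [28]
PUSH 1   [28, 1]
SWAP     [1, 28]
SUB      [-27]
PUSH -8  [-27, -8]
POP      [-27]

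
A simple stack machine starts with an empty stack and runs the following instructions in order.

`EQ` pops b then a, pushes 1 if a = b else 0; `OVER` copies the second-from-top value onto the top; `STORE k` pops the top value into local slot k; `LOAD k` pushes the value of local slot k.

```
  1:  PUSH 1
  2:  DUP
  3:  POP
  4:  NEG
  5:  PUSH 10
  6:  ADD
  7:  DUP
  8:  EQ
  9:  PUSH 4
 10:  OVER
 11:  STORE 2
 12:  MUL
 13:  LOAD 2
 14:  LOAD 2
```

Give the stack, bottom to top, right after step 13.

PUSH 1  → 1
DUP     → 1 1
POP     → 1
NEG     → -1
PUSH 10 → -1 10
ADD     → 9
DUP     → 9 9
EQ      → 1
PUSH 4  → 1 4
OVER    → 1 4 1
STORE 2 → 1 4
MUL     → 4
LOAD 2  → 4 1

[4, 1]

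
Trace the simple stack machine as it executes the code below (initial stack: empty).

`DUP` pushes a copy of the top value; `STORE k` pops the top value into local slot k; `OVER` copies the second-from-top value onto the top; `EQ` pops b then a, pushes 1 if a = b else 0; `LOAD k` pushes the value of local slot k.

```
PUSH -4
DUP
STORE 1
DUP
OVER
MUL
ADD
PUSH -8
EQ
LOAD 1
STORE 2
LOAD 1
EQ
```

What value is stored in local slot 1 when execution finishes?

-4

PUSH -4  [-4]
DUP      [-4, -4]
STORE 1  [-4]
DUP      [-4, -4]
OVER     [-4, -4, -4]
MUL      [-4, 16]
ADD      [12]
PUSH -8  [12, -8]
EQ       [0]
LOAD 1   [0, -4]
STORE 2  [0]
LOAD 1   [0, -4]
EQ       [0]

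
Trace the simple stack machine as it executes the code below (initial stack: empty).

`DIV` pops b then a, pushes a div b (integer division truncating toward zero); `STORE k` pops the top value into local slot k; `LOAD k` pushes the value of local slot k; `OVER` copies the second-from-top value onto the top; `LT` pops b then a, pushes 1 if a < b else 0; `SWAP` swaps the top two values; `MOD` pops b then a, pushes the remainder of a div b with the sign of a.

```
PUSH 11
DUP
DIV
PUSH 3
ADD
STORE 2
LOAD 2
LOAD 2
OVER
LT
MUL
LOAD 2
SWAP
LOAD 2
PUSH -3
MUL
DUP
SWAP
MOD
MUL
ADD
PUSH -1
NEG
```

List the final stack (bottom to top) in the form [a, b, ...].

[4, 1]

PUSH 11 -> [11]
DUP     -> [11, 11]
DIV     -> [1]
PUSH 3  -> [1, 3]
ADD     -> [4]
STORE 2 -> []
LOAD 2  -> [4]
LOAD 2  -> [4, 4]
OVER    -> [4, 4, 4]
LT      -> [4, 0]
MUL     -> [0]
LOAD 2  -> [0, 4]
SWAP    -> [4, 0]
LOAD 2  -> [4, 0, 4]
PUSH -3 -> [4, 0, 4, -3]
MUL     -> [4, 0, -12]
DUP     -> [4, 0, -12, -12]
SWAP    -> [4, 0, -12, -12]
MOD     -> [4, 0, 0]
MUL     -> [4, 0]
ADD     -> [4]
PUSH -1 -> [4, -1]
NEG     -> [4, 1]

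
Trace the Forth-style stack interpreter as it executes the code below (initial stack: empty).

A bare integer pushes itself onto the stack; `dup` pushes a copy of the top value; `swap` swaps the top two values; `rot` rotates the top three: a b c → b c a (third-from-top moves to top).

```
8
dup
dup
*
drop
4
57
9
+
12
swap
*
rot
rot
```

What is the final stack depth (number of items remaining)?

3

8    -> [8]
dup  -> [8, 8]
dup  -> [8, 8, 8]
*    -> [8, 64]
drop -> [8]
4    -> [8, 4]
57   -> [8, 4, 57]
9    -> [8, 4, 57, 9]
+    -> [8, 4, 66]
12   -> [8, 4, 66, 12]
swap -> [8, 4, 12, 66]
*    -> [8, 4, 792]
rot  -> [4, 792, 8]
rot  -> [792, 8, 4]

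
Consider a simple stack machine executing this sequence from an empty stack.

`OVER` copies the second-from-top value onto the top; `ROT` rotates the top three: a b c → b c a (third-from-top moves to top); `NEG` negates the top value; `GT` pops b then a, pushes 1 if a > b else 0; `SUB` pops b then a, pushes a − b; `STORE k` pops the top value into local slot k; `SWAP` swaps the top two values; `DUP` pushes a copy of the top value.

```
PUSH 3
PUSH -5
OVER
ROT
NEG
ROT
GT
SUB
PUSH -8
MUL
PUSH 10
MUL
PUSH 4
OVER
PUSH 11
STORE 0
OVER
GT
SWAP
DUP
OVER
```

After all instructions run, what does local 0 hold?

PUSH 3   3
PUSH -5  3 -5
OVER     3 -5 3
ROT      -5 3 3
NEG      -5 3 -3
ROT      3 -3 -5
GT       3 1
SUB      2
PUSH -8  2 -8
MUL      -16
PUSH 10  -16 10
MUL      -160
PUSH 4   -160 4
OVER     -160 4 -160
PUSH 11  -160 4 -160 11
STORE 0  -160 4 -160
OVER     -160 4 -160 4
GT       -160 4 0
SWAP     -160 0 4
DUP      -160 0 4 4
OVER     -160 0 4 4 4

11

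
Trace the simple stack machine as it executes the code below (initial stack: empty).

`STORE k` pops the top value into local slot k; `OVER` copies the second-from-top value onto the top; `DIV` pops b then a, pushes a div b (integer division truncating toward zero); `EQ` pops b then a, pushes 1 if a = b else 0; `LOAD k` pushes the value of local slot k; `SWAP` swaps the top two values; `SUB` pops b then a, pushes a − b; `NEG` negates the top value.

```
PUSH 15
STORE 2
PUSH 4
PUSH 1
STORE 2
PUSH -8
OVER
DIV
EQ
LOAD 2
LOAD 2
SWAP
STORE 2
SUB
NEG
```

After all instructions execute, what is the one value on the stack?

PUSH 15 -> [15]
STORE 2 -> []
PUSH 4  -> [4]
PUSH 1  -> [4, 1]
STORE 2 -> [4]
PUSH -8 -> [4, -8]
OVER    -> [4, -8, 4]
DIV     -> [4, -2]
EQ      -> [0]
LOAD 2  -> [0, 1]
LOAD 2  -> [0, 1, 1]
SWAP    -> [0, 1, 1]
STORE 2 -> [0, 1]
SUB     -> [-1]
NEG     -> [1]

1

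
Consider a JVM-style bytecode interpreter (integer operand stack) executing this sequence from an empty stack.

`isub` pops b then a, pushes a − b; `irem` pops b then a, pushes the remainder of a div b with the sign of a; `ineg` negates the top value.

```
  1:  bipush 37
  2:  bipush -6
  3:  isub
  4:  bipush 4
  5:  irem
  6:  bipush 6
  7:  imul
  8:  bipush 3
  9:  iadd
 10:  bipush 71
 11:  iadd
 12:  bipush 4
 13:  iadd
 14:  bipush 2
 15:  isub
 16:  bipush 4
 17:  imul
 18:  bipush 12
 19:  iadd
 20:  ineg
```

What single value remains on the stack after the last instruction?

-388

bipush 37 → 37
bipush -6 → 37 -6
isub      → 43
bipush 4  → 43 4
irem      → 3
bipush 6  → 3 6
imul      → 18
bipush 3  → 18 3
iadd      → 21
bipush 71 → 21 71
iadd      → 92
bipush 4  → 92 4
iadd      → 96
bipush 2  → 96 2
isub      → 94
bipush 4  → 94 4
imul      → 376
bipush 12 → 376 12
iadd      → 388
ineg      → -388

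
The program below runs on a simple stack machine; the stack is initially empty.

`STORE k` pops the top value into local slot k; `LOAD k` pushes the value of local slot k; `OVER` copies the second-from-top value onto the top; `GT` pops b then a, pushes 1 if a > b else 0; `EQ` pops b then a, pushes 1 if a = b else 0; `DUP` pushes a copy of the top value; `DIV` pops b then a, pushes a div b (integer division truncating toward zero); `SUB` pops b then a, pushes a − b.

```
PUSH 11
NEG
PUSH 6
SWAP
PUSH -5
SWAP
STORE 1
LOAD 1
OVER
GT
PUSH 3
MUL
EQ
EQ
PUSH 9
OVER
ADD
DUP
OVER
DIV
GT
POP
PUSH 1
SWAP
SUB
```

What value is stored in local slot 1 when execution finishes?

PUSH 11 -> [11]
NEG     -> [-11]
PUSH 6  -> [-11, 6]
SWAP    -> [6, -11]
PUSH -5 -> [6, -11, -5]
SWAP    -> [6, -5, -11]
STORE 1 -> [6, -5]
LOAD 1  -> [6, -5, -11]
OVER    -> [6, -5, -11, -5]
GT      -> [6, -5, 0]
PUSH 3  -> [6, -5, 0, 3]
MUL     -> [6, -5, 0]
EQ      -> [6, 0]
EQ      -> [0]
PUSH 9  -> [0, 9]
OVER    -> [0, 9, 0]
ADD     -> [0, 9]
DUP     -> [0, 9, 9]
OVER    -> [0, 9, 9, 9]
DIV     -> [0, 9, 1]
GT      -> [0, 1]
POP     -> [0]
PUSH 1  -> [0, 1]
SWAP    -> [1, 0]
SUB     -> [1]

-11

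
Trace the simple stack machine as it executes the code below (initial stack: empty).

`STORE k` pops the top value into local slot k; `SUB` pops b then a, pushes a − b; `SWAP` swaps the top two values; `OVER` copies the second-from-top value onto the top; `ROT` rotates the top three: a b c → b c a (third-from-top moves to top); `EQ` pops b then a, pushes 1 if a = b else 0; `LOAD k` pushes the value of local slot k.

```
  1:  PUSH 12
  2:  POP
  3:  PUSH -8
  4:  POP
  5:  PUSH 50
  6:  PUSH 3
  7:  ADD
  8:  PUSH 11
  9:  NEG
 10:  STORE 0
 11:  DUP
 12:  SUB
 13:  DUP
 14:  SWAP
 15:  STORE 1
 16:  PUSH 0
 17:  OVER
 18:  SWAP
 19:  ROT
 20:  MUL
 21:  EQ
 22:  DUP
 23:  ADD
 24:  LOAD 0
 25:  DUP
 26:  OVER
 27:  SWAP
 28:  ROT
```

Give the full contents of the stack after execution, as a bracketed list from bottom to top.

[2, -11, -11, -11]

PUSH 12 -> [12]
POP     -> []
PUSH -8 -> [-8]
POP     -> []
PUSH 50 -> [50]
PUSH 3  -> [50, 3]
ADD     -> [53]
PUSH 11 -> [53, 11]
NEG     -> [53, -11]
STORE 0 -> [53]
DUP     -> [53, 53]
SUB     -> [0]
DUP     -> [0, 0]
SWAP    -> [0, 0]
STORE 1 -> [0]
PUSH 0  -> [0, 0]
OVER    -> [0, 0, 0]
SWAP    -> [0, 0, 0]
ROT     -> [0, 0, 0]
MUL     -> [0, 0]
EQ      -> [1]
DUP     -> [1, 1]
ADD     -> [2]
LOAD 0  -> [2, -11]
DUP     -> [2, -11, -11]
OVER    -> [2, -11, -11, -11]
SWAP    -> [2, -11, -11, -11]
ROT     -> [2, -11, -11, -11]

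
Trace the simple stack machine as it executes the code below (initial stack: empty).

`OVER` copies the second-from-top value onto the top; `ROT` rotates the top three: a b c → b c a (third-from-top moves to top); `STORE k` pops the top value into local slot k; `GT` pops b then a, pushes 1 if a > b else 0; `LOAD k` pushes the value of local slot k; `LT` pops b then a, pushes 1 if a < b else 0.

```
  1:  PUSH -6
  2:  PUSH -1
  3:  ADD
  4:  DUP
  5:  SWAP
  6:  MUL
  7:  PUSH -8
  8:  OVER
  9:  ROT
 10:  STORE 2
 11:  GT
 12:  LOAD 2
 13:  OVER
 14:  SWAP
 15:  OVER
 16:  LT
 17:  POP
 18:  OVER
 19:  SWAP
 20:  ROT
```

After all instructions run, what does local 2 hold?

49

PUSH -6 : -6
PUSH -1 : -6 -1
ADD     : -7
DUP     : -7 -7
SWAP    : -7 -7
MUL     : 49
PUSH -8 : 49 -8
OVER    : 49 -8 49
ROT     : -8 49 49
STORE 2 : -8 49
GT      : 0
LOAD 2  : 0 49
OVER    : 0 49 0
SWAP    : 0 0 49
OVER    : 0 0 49 0
LT      : 0 0 0
POP     : 0 0
OVER    : 0 0 0
SWAP    : 0 0 0
ROT     : 0 0 0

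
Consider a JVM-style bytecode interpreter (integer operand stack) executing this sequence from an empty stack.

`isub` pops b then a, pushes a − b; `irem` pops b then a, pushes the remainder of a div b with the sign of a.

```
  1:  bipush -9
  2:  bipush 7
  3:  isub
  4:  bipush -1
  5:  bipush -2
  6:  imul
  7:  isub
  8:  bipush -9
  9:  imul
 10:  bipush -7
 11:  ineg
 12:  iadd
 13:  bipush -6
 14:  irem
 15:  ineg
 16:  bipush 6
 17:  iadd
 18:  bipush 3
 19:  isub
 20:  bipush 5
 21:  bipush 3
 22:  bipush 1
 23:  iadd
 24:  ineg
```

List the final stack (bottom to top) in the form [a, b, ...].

[2, 5, -4]

bipush -9 : [-9]
bipush 7  : [-9, 7]
isub      : [-16]
bipush -1 : [-16, -1]
bipush -2 : [-16, -1, -2]
imul      : [-16, 2]
isub      : [-18]
bipush -9 : [-18, -9]
imul      : [162]
bipush -7 : [162, -7]
ineg      : [162, 7]
iadd      : [169]
bipush -6 : [169, -6]
irem      : [1]
ineg      : [-1]
bipush 6  : [-1, 6]
iadd      : [5]
bipush 3  : [5, 3]
isub      : [2]
bipush 5  : [2, 5]
bipush 3  : [2, 5, 3]
bipush 1  : [2, 5, 3, 1]
iadd      : [2, 5, 4]
ineg      : [2, 5, -4]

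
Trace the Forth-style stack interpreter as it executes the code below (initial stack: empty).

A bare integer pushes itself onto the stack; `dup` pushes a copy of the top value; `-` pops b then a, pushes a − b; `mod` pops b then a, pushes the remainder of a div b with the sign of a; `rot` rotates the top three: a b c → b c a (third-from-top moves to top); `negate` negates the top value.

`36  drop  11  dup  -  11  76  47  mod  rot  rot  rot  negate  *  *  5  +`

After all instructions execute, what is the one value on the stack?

36     -> 36
drop   -> (empty)
11     -> 11
dup    -> 11 11
-      -> 0
11     -> 0 11
76     -> 0 11 76
47     -> 0 11 76 47
mod    -> 0 11 29
rot    -> 11 29 0
rot    -> 29 0 11
rot    -> 0 11 29
negate -> 0 11 -29
*      -> 0 -319
*      -> 0
5      -> 0 5
+      -> 5

5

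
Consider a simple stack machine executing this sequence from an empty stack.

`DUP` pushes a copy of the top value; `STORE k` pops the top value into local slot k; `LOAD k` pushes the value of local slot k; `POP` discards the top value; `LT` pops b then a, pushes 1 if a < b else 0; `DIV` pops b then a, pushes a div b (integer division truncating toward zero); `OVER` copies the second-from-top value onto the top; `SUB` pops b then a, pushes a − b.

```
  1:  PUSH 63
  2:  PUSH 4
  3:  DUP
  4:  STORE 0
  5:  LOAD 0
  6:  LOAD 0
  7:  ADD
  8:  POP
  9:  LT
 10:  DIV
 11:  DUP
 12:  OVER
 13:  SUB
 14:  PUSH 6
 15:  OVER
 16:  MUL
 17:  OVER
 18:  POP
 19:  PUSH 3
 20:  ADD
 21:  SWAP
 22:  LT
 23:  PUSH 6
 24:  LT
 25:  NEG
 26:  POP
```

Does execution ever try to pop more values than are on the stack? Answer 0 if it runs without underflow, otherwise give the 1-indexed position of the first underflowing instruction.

10

PUSH 63 : 63
PUSH 4  : 63 4
DUP     : 63 4 4
STORE 0 : 63 4
LOAD 0  : 63 4 4
LOAD 0  : 63 4 4 4
ADD     : 63 4 8
POP     : 63 4
LT      : 0
DIV  — needs 2 operands, stack has 1 → underflow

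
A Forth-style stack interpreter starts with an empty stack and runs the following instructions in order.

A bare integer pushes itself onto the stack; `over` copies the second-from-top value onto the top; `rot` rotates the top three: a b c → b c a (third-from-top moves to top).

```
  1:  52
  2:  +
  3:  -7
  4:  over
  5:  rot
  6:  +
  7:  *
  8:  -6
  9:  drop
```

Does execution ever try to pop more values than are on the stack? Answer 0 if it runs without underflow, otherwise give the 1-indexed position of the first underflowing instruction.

2

52 → [52]
+  — needs 2 operands, stack has 1 → underflow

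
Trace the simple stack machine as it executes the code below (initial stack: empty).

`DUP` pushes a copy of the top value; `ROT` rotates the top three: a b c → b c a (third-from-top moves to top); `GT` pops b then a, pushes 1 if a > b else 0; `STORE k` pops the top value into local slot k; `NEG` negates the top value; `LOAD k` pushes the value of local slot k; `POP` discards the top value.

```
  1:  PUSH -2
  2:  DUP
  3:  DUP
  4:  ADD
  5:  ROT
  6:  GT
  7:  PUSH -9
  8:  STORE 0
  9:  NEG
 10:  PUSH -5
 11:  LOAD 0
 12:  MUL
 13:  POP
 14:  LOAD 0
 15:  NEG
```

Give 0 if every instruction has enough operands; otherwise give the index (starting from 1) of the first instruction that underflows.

5

PUSH -2 → -2
DUP     → -2 -2
DUP     → -2 -2 -2
ADD     → -2 -4
ROT  — needs 3 operands, stack has 2 → underflow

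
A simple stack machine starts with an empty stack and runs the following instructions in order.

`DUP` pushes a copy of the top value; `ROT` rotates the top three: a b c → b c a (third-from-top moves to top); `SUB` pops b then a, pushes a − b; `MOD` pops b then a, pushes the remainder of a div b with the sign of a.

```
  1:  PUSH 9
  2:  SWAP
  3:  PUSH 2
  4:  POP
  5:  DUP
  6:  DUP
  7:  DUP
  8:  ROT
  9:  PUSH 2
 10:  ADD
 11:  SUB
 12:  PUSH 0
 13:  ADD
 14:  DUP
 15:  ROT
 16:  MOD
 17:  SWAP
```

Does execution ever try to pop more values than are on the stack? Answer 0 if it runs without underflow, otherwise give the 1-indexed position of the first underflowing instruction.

PUSH 9  9
SWAP  — needs 2 operands, stack has 1 → underflow

2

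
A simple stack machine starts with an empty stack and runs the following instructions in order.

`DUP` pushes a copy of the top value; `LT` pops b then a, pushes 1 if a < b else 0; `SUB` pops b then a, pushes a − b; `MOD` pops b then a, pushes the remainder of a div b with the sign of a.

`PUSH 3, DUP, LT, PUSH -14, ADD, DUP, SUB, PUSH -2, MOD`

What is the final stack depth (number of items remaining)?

PUSH 3   → [3]
DUP      → [3, 3]
LT       → [0]
PUSH -14 → [0, -14]
ADD      → [-14]
DUP      → [-14, -14]
SUB      → [0]
PUSH -2  → [0, -2]
MOD      → [0]

1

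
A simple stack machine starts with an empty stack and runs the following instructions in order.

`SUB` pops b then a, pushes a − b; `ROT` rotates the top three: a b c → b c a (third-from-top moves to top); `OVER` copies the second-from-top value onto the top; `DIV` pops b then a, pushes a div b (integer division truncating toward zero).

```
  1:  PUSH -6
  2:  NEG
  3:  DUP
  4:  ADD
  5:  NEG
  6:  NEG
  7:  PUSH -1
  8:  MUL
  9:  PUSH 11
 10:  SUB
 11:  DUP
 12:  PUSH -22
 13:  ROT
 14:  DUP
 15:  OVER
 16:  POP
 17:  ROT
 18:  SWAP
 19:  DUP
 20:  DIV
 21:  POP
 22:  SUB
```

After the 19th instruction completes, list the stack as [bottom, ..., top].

[-23, -23, -22, -23, -23]

PUSH -6   -6
NEG       6
DUP       6 6
ADD       12
NEG       -12
NEG       12
PUSH -1   12 -1
MUL       -12
PUSH 11   -12 11
SUB       -23
DUP       -23 -23
PUSH -22  -23 -23 -22
ROT       -23 -22 -23
DUP       -23 -22 -23 -23
OVER      -23 -22 -23 -23 -23
POP       -23 -22 -23 -23
ROT       -23 -23 -23 -22
SWAP      -23 -23 -22 -23
DUP       -23 -23 -22 -23 -23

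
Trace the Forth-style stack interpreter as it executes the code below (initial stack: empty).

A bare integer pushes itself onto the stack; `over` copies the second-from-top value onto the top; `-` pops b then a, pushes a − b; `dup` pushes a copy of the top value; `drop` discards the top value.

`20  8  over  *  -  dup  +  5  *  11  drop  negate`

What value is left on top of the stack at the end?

1400

20     : 20
8      : 20 8
over   : 20 8 20
*      : 20 160
-      : -140
dup    : -140 -140
+      : -280
5      : -280 5
*      : -1400
11     : -1400 11
drop   : -1400
negate : 1400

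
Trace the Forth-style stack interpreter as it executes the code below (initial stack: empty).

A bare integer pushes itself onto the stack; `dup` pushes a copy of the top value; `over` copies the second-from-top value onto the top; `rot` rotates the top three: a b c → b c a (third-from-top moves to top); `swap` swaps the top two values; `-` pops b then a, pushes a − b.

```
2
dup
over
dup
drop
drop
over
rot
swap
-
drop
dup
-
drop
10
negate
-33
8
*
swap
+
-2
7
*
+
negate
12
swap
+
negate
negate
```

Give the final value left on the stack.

2      → [2]
dup    → [2, 2]
over   → [2, 2, 2]
dup    → [2, 2, 2, 2]
drop   → [2, 2, 2]
drop   → [2, 2]
over   → [2, 2, 2]
rot    → [2, 2, 2]
swap   → [2, 2, 2]
-      → [2, 0]
drop   → [2]
dup    → [2, 2]
-      → [0]
drop   → []
10     → [10]
negate → [-10]
-33    → [-10, -33]
8      → [-10, -33, 8]
*      → [-10, -264]
swap   → [-264, -10]
+      → [-274]
-2     → [-274, -2]
7      → [-274, -2, 7]
*      → [-274, -14]
+      → [-288]
negate → [288]
12     → [288, 12]
swap   → [12, 288]
+      → [300]
negate → [-300]
negate → [300]

300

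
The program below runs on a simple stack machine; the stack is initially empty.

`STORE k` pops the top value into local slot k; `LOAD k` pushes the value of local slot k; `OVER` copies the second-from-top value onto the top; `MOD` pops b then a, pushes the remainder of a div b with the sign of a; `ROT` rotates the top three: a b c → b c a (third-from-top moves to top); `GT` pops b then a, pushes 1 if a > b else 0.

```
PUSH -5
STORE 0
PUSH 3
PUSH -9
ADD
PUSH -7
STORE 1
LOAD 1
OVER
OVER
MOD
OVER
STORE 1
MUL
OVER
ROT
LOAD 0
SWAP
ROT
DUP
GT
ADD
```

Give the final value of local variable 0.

PUSH -5 → -5
STORE 0 → (empty)
PUSH 3  → 3
PUSH -9 → 3 -9
ADD     → -6
PUSH -7 → -6 -7
STORE 1 → -6
LOAD 1  → -6 -7
OVER    → -6 -7 -6
OVER    → -6 -7 -6 -7
MOD     → -6 -7 -6
OVER    → -6 -7 -6 -7
STORE 1 → -6 -7 -6
MUL     → -6 42
OVER    → -6 42 -6
ROT     → 42 -6 -6
LOAD 0  → 42 -6 -6 -5
SWAP    → 42 -6 -5 -6
ROT     → 42 -5 -6 -6
DUP     → 42 -5 -6 -6 -6
GT      → 42 -5 -6 0
ADD     → 42 -5 -6

-5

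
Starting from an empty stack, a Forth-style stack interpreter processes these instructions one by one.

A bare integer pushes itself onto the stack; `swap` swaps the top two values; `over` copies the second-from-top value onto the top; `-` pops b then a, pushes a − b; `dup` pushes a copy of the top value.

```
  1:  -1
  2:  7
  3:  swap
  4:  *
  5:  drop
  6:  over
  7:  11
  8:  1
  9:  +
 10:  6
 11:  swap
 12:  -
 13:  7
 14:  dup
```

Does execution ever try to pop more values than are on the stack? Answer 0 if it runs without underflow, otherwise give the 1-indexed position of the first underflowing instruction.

6

-1   : -1
7    : -1 7
swap : 7 -1
*    : -7
drop : (empty)
over  — needs 2 operands, stack has 0 → underflow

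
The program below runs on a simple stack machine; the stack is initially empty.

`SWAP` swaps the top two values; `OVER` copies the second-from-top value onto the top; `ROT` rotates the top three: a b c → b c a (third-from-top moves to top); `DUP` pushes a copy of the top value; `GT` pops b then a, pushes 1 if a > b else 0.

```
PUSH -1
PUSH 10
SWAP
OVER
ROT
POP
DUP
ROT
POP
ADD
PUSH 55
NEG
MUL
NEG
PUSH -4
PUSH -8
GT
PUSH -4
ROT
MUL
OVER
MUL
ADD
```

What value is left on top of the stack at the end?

PUSH -1 → [-1]
PUSH 10 → [-1, 10]
SWAP    → [10, -1]
OVER    → [10, -1, 10]
ROT     → [-1, 10, 10]
POP     → [-1, 10]
DUP     → [-1, 10, 10]
ROT     → [10, 10, -1]
POP     → [10, 10]
ADD     → [20]
PUSH 55 → [20, 55]
NEG     → [20, -55]
MUL     → [-1100]
NEG     → [1100]
PUSH -4 → [1100, -4]
PUSH -8 → [1100, -4, -8]
GT      → [1100, 1]
PUSH -4 → [1100, 1, -4]
ROT     → [1, -4, 1100]
MUL     → [1, -4400]
OVER    → [1, -4400, 1]
MUL     → [1, -4400]
ADD     → [-4399]

-4399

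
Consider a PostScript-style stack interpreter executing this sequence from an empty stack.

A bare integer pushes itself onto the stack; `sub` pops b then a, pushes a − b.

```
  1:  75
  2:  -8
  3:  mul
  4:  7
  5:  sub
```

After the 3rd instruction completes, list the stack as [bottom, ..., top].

[-600]

75  -> [75]
-8  -> [75, -8]
mul -> [-600]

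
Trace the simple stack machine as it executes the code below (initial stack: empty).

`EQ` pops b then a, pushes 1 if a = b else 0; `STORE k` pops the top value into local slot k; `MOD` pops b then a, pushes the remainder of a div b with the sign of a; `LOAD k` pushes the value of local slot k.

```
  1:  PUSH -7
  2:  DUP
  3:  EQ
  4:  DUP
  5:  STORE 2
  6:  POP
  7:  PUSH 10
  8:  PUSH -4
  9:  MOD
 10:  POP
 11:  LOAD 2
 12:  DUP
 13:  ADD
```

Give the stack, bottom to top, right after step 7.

[10]

PUSH -7  [-7]
DUP      [-7, -7]
EQ       [1]
DUP      [1, 1]
STORE 2  [1]
POP      []
PUSH 10  [10]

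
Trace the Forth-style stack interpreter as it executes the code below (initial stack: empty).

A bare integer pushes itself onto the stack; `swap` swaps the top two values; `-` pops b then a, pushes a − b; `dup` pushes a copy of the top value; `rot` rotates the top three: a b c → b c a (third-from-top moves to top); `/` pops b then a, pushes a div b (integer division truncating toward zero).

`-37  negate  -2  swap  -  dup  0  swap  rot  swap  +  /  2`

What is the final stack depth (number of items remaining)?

-37    : -37
negate : 37
-2     : 37 -2
swap   : -2 37
-      : -39
dup    : -39 -39
0      : -39 -39 0
swap   : -39 0 -39
rot    : 0 -39 -39
swap   : 0 -39 -39
+      : 0 -78
/      : 0
2      : 0 2

2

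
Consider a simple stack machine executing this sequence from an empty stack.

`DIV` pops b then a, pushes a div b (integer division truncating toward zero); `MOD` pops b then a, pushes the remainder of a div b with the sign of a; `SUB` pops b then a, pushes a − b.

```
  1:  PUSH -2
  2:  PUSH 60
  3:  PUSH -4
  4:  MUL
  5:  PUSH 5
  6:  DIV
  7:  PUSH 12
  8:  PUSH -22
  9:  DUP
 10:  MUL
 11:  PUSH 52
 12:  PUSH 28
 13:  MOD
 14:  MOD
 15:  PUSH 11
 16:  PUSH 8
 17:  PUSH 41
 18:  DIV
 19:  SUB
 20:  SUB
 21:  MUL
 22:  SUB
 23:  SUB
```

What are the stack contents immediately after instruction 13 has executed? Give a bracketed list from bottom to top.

[-2, -48, 12, 484, 24]

PUSH -2   -2
PUSH 60   -2 60
PUSH -4   -2 60 -4
MUL       -2 -240
PUSH 5    -2 -240 5
DIV       -2 -48
PUSH 12   -2 -48 12
PUSH -22  -2 -48 12 -22
DUP       -2 -48 12 -22 -22
MUL       -2 -48 12 484
PUSH 52   -2 -48 12 484 52
PUSH 28   -2 -48 12 484 52 28
MOD       -2 -48 12 484 24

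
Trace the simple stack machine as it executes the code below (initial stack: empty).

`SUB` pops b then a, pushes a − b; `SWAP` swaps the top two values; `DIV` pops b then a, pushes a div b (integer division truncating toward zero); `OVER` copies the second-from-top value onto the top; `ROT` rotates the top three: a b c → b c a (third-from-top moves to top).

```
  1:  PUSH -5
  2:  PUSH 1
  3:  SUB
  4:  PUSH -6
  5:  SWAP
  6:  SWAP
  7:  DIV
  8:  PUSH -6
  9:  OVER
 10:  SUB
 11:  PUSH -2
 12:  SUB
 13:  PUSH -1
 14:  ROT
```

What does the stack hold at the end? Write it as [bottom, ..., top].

PUSH -5 -> [-5]
PUSH 1  -> [-5, 1]
SUB     -> [-6]
PUSH -6 -> [-6, -6]
SWAP    -> [-6, -6]
SWAP    -> [-6, -6]
DIV     -> [1]
PUSH -6 -> [1, -6]
OVER    -> [1, -6, 1]
SUB     -> [1, -7]
PUSH -2 -> [1, -7, -2]
SUB     -> [1, -5]
PUSH -1 -> [1, -5, -1]
ROT     -> [-5, -1, 1]

[-5, -1, 1]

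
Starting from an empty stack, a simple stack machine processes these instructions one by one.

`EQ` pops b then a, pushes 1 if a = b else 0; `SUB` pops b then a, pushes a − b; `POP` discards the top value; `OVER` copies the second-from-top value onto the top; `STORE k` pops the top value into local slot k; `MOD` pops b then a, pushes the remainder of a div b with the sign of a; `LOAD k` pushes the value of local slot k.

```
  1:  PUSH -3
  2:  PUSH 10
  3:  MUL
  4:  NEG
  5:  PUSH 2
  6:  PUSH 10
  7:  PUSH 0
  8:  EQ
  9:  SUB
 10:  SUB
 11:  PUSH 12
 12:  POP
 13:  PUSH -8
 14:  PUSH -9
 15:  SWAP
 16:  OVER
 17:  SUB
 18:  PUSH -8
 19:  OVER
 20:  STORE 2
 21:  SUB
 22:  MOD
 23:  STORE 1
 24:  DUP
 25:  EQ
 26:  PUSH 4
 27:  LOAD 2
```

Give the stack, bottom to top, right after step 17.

PUSH -3 : -3
PUSH 10 : -3 10
MUL     : -30
NEG     : 30
PUSH 2  : 30 2
PUSH 10 : 30 2 10
PUSH 0  : 30 2 10 0
EQ      : 30 2 0
SUB     : 30 2
SUB     : 28
PUSH 12 : 28 12
POP     : 28
PUSH -8 : 28 -8
PUSH -9 : 28 -8 -9
SWAP    : 28 -9 -8
OVER    : 28 -9 -8 -9
SUB     : 28 -9 1

[28, -9, 1]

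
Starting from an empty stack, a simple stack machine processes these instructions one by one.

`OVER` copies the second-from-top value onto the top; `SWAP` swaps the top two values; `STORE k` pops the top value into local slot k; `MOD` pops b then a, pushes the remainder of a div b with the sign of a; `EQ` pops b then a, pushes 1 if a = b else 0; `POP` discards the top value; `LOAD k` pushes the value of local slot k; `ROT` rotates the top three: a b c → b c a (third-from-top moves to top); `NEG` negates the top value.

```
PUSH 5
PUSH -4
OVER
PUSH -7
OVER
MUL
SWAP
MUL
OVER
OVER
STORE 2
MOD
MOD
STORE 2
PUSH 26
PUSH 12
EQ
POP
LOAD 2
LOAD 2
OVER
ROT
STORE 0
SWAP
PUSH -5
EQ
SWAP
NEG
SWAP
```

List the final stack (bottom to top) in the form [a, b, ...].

PUSH 5  → [5]
PUSH -4 → [5, -4]
OVER    → [5, -4, 5]
PUSH -7 → [5, -4, 5, -7]
OVER    → [5, -4, 5, -7, 5]
MUL     → [5, -4, 5, -35]
SWAP    → [5, -4, -35, 5]
MUL     → [5, -4, -175]
OVER    → [5, -4, -175, -4]
OVER    → [5, -4, -175, -4, -175]
STORE 2 → [5, -4, -175, -4]
MOD     → [5, -4, -3]
MOD     → [5, -1]
STORE 2 → [5]
PUSH 26 → [5, 26]
PUSH 12 → [5, 26, 12]
EQ      → [5, 0]
POP     → [5]
LOAD 2  → [5, -1]
LOAD 2  → [5, -1, -1]
OVER    → [5, -1, -1, -1]
ROT     → [5, -1, -1, -1]
STORE 0 → [5, -1, -1]
SWAP    → [5, -1, -1]
PUSH -5 → [5, -1, -1, -5]
EQ      → [5, -1, 0]
SWAP    → [5, 0, -1]
NEG     → [5, 0, 1]
SWAP    → [5, 1, 0]

[5, 1, 0]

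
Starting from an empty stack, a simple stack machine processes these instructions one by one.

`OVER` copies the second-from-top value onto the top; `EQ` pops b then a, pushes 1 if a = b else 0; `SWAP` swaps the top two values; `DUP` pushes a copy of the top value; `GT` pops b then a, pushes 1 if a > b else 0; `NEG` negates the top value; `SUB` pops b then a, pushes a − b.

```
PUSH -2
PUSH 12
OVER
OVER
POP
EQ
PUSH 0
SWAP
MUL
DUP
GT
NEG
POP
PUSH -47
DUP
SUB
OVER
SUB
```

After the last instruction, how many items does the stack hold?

PUSH -2   [-2]
PUSH 12   [-2, 12]
OVER      [-2, 12, -2]
OVER      [-2, 12, -2, 12]
POP       [-2, 12, -2]
EQ        [-2, 0]
PUSH 0    [-2, 0, 0]
SWAP      [-2, 0, 0]
MUL       [-2, 0]
DUP       [-2, 0, 0]
GT        [-2, 0]
NEG       [-2, 0]
POP       [-2]
PUSH -47  [-2, -47]
DUP       [-2, -47, -47]
SUB       [-2, 0]
OVER      [-2, 0, -2]
SUB       [-2, 2]

2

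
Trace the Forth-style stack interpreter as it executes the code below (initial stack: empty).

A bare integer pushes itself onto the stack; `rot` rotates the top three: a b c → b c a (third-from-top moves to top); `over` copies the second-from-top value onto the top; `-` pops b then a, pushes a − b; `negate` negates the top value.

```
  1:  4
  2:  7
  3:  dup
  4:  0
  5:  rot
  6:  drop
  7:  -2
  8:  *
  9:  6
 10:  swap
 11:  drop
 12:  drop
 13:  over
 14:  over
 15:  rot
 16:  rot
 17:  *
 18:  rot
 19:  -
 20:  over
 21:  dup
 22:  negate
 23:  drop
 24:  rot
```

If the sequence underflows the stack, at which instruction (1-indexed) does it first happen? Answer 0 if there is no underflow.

4      → 4
7      → 4 7
dup    → 4 7 7
0      → 4 7 7 0
rot    → 4 7 0 7
drop   → 4 7 0
-2     → 4 7 0 -2
*      → 4 7 0
6      → 4 7 0 6
swap   → 4 7 6 0
drop   → 4 7 6
drop   → 4 7
over   → 4 7 4
over   → 4 7 4 7
rot    → 4 4 7 7
rot    → 4 7 7 4
*      → 4 7 28
rot    → 7 28 4
-      → 7 24
over   → 7 24 7
dup    → 7 24 7 7
negate → 7 24 7 -7
drop   → 7 24 7
rot    → 24 7 7

0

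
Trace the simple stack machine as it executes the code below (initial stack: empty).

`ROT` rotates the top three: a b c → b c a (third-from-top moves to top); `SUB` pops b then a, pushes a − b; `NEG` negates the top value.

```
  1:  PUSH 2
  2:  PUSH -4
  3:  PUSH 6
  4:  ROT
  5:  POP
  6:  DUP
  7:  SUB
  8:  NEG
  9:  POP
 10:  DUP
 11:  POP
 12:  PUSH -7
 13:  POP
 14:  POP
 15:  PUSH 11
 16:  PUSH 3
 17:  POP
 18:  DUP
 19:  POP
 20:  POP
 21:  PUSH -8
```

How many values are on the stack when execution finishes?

PUSH 2  → 2
PUSH -4 → 2 -4
PUSH 6  → 2 -4 6
ROT     → -4 6 2
POP     → -4 6
DUP     → -4 6 6
SUB     → -4 0
NEG     → -4 0
POP     → -4
DUP     → -4 -4
POP     → -4
PUSH -7 → -4 -7
POP     → -4
POP     → (empty)
PUSH 11 → 11
PUSH 3  → 11 3
POP     → 11
DUP     → 11 11
POP     → 11
POP     → (empty)
PUSH -8 → -8

1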